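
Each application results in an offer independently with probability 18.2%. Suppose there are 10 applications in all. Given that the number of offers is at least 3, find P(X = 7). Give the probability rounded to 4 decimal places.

X ~ Binomial(10, 0.182). Want P(X=7 | X≥3) = P(X=7) / P(X≥3).
P(X=7) = C(10,7)·0.182^7·0.818^3 = 0.000434
P(X≥3) = 1 − 0.134132 − 0.298436 − 0.298801 = 0.268631
Ratio = 0.000434 / 0.268631 = 0.001617

0.0016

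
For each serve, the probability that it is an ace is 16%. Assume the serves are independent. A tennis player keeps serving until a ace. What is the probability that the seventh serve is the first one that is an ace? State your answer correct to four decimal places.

0.0562

Geometric (trials to first success), p = 0.16.
P(Y = 7) = (1−p)^6 · p = 0.3513 · 0.16 = 0.056208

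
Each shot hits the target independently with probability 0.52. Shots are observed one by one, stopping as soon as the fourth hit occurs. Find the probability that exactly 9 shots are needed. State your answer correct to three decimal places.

Y = trial on which the fourth success occurs; negative binomial, r=4, p=0.52.
P(Y=9) = C(8,3) · p^4 · (1−p)^5
= 56 · 0.073116 · 0.02548 = 0.10433

0.104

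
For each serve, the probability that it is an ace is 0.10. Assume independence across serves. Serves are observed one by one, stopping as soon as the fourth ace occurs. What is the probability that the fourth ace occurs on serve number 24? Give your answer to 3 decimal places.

0.022

Y = trial on which the fourth success occurs; negative binomial, r=4, p=0.10.
P(Y=24) = C(23,3) · p^4 · (1−p)^20
= 1771 · 0.0001 · 0.12158 = 0.02153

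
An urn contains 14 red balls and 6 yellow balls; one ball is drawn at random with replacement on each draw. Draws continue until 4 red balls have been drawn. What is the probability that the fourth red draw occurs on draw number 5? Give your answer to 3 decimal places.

Y = trial on which the fourth success occurs; negative binomial, r=4, p=0.70.
P(Y=5) = C(4,3) · p^4 · (1−p)^1
= 4 · 0.2401 · 0.3 = 0.28812

0.288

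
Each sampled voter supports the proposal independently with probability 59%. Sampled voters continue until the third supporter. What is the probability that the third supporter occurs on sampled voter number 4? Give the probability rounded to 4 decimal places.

Y = trial on which the third success occurs; negative binomial, r=3, p=0.59.
P(Y=4) = C(3,2) · p^3 · (1−p)^1
= 3 · 0.20538 · 0.41 = 0.252616

0.2526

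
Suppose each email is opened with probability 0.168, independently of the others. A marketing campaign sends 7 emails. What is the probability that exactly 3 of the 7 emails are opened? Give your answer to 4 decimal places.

X ~ Binomial(n=7, p=0.168).
P(X=3) = C(7,3) · p^3 · (1−p)^4
= 35 · 0.0047416 · 0.47917 = 0.079522

0.0795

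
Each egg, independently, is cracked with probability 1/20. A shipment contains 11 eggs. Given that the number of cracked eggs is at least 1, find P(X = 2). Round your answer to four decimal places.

X ~ Binomial(11, 0.05). Want P(X=2 | X≥1) = P(X=2) / P(X≥1).
P(X=2) = C(11,2)·0.05^2·0.95^9 = 0.086659
P(X≥1) = 1 − 0.568800 = 0.431200
Ratio = 0.086659 / 0.431200 = 0.200972

0.2010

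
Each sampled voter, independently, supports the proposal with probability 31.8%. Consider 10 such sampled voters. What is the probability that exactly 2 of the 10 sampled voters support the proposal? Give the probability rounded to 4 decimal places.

X ~ Binomial(n=10, p=0.318).
P(X=2) = C(10,2) · p^2 · (1−p)^8
= 45 · 0.10112 · 0.046803 = 0.212981

0.2130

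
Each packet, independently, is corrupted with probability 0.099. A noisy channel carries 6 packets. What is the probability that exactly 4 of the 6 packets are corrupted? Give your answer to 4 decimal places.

X ~ Binomial(n=6, p=0.099).
P(X=4) = C(6,4) · p^4 · (1−p)^2
= 15 · 9.606e-05 · 0.8118 = 0.001170

0.0012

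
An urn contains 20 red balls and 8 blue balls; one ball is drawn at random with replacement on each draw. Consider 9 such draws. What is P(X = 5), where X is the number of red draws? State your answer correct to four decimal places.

X ~ Binomial(n=9, p=0.714286).
P(X=5) = C(9,5) · p^5 · (1−p)^4
= 126 · 0.18593 · 0.0066639 = 0.156120

0.1561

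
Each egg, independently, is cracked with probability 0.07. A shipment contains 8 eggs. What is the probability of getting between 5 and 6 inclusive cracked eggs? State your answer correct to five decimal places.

X ~ Binomial(8, 0.07); P(5 ≤ X ≤ 6) = Σ C(8,k) p^k (1−p)^(8−k) over k:
  k=5: C(8,5)·0.07^5·0.93^3 = 0.0000757
  k=6: C(8,6)·0.07^6·0.93^2 = 0.0000028
Total = 0.0000786

0.00008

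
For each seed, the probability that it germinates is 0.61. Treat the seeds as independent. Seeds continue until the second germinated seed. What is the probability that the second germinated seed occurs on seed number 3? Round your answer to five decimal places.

0.29024

Y = trial on which the second success occurs; negative binomial, r=2, p=0.61.
P(Y=3) = C(2,1) · p^2 · (1−p)^1
= 2 · 0.3721 · 0.39 = 0.2902380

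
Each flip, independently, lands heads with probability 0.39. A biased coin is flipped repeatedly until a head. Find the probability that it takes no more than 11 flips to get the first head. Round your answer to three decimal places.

Y = number of flips to the first success; geometric, p = 0.39.
P(Y ≤ 11) = 1 − (1−p)^11 = 1 − 0.00435 = 0.99565

0.996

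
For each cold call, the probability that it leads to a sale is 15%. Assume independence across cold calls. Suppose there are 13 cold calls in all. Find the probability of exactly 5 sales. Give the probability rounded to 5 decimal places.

0.02663

X ~ Binomial(n=13, p=0.15).
P(X=5) = C(13,5) · p^5 · (1−p)^8
= 1287 · 7.5937e-05 · 0.27249 = 0.0266309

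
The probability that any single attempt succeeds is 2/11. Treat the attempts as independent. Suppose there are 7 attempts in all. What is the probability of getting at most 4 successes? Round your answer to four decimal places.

0.9970

X ~ Binomial(7, 0.181818); P(X ≤ 4) = Σ C(7,k) p^k (1−p)^(7−k) over k:
  k=0: C(7,0)·0.181818^0·0.818182^7 = 0.245442
  k=1: C(7,1)·0.181818^1·0.818182^6 = 0.381799
  k=2: C(7,2)·0.181818^2·0.818182^5 = 0.254532
  k=3: C(7,3)·0.181818^3·0.818182^4 = 0.094271
  k=4: C(7,4)·0.181818^4·0.818182^3 = 0.020949
Total = 0.996993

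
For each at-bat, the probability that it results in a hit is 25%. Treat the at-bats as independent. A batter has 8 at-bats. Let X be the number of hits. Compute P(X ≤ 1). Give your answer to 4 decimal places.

0.3671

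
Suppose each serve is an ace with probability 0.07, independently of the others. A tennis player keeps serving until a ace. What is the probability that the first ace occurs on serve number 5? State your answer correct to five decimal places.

0.05236

Geometric (trials to first success), p = 0.07.
P(Y = 5) = (1−p)^4 · p = 0.74805 · 0.07 = 0.0523636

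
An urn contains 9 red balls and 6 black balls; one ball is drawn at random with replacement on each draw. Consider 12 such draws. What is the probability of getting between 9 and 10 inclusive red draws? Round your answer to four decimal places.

X ~ Binomial(12, 0.60); P(9 ≤ X ≤ 10) = Σ C(12,k) p^k (1−p)^(12−k) over k:
  k=9: C(12,9)·0.60^9·0.40^3 = 0.141894
  k=10: C(12,10)·0.60^10·0.40^2 = 0.063852
Total = 0.205746

0.2057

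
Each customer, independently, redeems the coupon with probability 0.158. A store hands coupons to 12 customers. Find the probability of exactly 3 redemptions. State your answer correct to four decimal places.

0.1846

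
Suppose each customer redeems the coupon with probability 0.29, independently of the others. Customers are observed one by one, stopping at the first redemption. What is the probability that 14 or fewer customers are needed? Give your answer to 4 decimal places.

0.9917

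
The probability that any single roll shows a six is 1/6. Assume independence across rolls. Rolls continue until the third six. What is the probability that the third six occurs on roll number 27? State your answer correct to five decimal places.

Y = trial on which the third success occurs; negative binomial, r=3, p=0.166667.
P(Y=27) = C(26,2) · p^3 · (1−p)^24
= 325 · 0.0046296 · 0.012579 = 0.0189269

0.01893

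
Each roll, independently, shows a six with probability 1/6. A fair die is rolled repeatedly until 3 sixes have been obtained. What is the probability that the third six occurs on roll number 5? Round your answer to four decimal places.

0.0193

Y = trial on which the third success occurs; negative binomial, r=3, p=0.166667.
P(Y=5) = C(4,2) · p^3 · (1−p)^2
= 6 · 0.0046296 · 0.69444 = 0.019290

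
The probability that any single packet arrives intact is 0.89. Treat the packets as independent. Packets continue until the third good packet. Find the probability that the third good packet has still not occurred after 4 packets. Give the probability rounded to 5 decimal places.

Needing more than 4 packets ⇔ fewer than 3 successes in the first 4. With X ~ Binomial(4, 0.89), P(Y > 4) = P(X ≤ 2).
  k=0: C(4,0)·0.89^0·0.11^4 = 0.0001464
  k=1: C(4,1)·0.89^1·0.11^3 = 0.0047384
  k=2: C(4,2)·0.89^2·0.11^2 = 0.0575065
P(X ≤ 2) = 0.0623912

0.06239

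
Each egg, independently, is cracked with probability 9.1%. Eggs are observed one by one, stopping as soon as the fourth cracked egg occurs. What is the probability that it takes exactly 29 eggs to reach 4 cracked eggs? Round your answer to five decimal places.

0.02068

Y = trial on which the fourth success occurs; negative binomial, r=4, p=0.091.
P(Y=29) = C(28,3) · p^4 · (1−p)^25
= 3276 · 6.8575e-05 · 0.092066 = 0.0206827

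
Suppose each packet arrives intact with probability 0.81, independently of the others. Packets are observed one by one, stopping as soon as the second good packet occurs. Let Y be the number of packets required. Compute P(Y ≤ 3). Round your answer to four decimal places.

0.9054

Finishing within 3 packets ⇔ at least 2 successes in the first 3. With X ~ Binomial(3, 0.81), P(Y ≤ 3) = 1 − P(X ≤ 1).
  k=0: C(3,0)·0.81^0·0.19^3 = 0.006859
  k=1: C(3,1)·0.81^1·0.19^2 = 0.087723
1 − 0.094582 = 0.905418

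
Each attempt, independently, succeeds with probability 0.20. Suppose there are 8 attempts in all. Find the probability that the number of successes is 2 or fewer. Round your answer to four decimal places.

X ~ Binomial(8, 0.20); P(X ≤ 2) = Σ C(8,k) p^k (1−p)^(8−k) over k:
  k=0: C(8,0)·0.20^0·0.80^8 = 0.167772
  k=1: C(8,1)·0.20^1·0.80^7 = 0.335544
  k=2: C(8,2)·0.20^2·0.80^6 = 0.293601
Total = 0.796918

0.7969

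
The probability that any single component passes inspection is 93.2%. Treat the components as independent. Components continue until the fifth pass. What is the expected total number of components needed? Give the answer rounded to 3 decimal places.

5.365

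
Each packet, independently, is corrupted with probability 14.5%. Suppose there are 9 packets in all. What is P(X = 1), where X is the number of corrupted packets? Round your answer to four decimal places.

X ~ Binomial(n=9, p=0.145).
P(X=1) = C(9,1) · p^1 · (1−p)^8
= 9 · 0.145 · 0.28558 = 0.372683

0.3727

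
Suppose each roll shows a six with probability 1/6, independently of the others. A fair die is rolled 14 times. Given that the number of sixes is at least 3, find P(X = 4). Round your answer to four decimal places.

X ~ Binomial(14, 0.166667). Want P(X=4 | X≥3) = P(X=4) / P(X≥3).
P(X=4) = C(14,4)·0.166667^4·0.833333^10 = 0.124743
P(X≥3) = 1 − 0.077887 − 0.218082 − 0.283507 = 0.420524
Ratio = 0.124743 / 0.420524 = 0.296637

0.2966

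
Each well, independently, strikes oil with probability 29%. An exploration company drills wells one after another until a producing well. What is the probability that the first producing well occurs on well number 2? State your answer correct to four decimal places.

0.2059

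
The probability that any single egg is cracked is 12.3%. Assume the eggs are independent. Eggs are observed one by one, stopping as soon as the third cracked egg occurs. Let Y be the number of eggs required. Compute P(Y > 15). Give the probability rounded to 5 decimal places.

0.72179

Needing more than 15 eggs ⇔ fewer than 3 successes in the first 15. With X ~ Binomial(15, 0.123), P(Y > 15) = P(X ≤ 2).
  k=0: C(15,0)·0.123^0·0.877^15 = 0.1396349
  k=1: C(15,1)·0.123^1·0.877^14 = 0.2937587
  k=2: C(15,2)·0.123^2·0.877^13 = 0.2883993
P(X ≤ 2) = 0.7217929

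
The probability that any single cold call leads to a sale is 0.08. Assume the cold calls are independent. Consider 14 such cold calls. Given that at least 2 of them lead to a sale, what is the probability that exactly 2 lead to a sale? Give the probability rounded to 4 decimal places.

0.6908

X ~ Binomial(14, 0.08). Want P(X=2 | X≥2) = P(X=2) / P(X≥2).
P(X=2) = C(14,2)·0.08^2·0.92^12 = 0.214129
P(X≥2) = 1 − 0.311193 − 0.378843 = 0.309964
Ratio = 0.214129 / 0.309964 = 0.690819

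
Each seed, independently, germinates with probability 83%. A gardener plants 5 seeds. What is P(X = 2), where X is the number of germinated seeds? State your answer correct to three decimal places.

X ~ Binomial(n=5, p=0.83).
P(X=2) = C(5,2) · p^2 · (1−p)^3
= 10 · 0.6889 · 0.004913 = 0.03385

0.034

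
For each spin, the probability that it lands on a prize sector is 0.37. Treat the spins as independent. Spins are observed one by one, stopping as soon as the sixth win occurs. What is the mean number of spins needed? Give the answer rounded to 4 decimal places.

Y = total spins until the sixth success; negative binomial with r=6, p=0.37.
E[Y] = r / p = 6 / 0.37 = 16.216216

16.2162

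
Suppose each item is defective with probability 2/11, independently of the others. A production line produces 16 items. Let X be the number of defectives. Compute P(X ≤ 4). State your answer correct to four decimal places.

0.8495

X ~ Binomial(16, 0.181818); P(X ≤ 4) = Σ C(16,k) p^k (1−p)^(16−k) over k:
  k=0: C(16,0)·0.181818^0·0.818182^16 = 0.040327
  k=1: C(16,1)·0.181818^1·0.818182^15 = 0.143385
  k=2: C(16,2)·0.181818^2·0.818182^14 = 0.238976
  k=3: C(16,3)·0.181818^3·0.818182^13 = 0.247826
  k=4: C(16,4)·0.181818^4·0.818182^12 = 0.178986
Total = 0.849500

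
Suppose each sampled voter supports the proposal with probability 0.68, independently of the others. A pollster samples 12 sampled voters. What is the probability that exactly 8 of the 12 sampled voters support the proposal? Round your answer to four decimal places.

X ~ Binomial(n=12, p=0.68).
P(X=8) = C(12,8) · p^8 · (1−p)^4
= 495 · 0.045716 · 0.010486 = 0.237288

0.2373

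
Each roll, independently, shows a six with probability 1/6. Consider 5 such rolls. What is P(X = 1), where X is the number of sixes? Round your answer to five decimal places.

0.40188

X ~ Binomial(n=5, p=0.166667).
P(X=1) = C(5,1) · p^1 · (1−p)^4
= 5 · 0.16667 · 0.48225 = 0.4018776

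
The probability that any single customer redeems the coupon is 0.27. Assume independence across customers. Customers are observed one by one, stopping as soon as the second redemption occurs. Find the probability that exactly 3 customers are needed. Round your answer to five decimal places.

0.10643

Y = trial on which the second success occurs; negative binomial, r=2, p=0.27.
P(Y=3) = C(2,1) · p^2 · (1−p)^1
= 2 · 0.0729 · 0.73 = 0.1064340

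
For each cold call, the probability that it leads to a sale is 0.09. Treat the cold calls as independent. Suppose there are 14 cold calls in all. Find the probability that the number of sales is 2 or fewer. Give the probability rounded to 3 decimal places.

0.874

X ~ Binomial(14, 0.09); P(X ≤ 2) = Σ C(14,k) p^k (1−p)^(14−k) over k:
  k=0: C(14,0)·0.09^0·0.91^14 = 0.26704
  k=1: C(14,1)·0.09^1·0.91^13 = 0.36975
  k=2: C(14,2)·0.09^2·0.91^12 = 0.23770
Total = 0.87449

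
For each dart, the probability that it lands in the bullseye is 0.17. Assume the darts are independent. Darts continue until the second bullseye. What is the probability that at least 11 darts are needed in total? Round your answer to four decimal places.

0.4730

Needing more than 10 darts ⇔ fewer than 2 successes in the first 10. With X ~ Binomial(10, 0.17), P(Y > 10) = P(X ≤ 1).
  k=0: C(10,0)·0.17^0·0.83^10 = 0.155160
  k=1: C(10,1)·0.17^1·0.83^9 = 0.317798
P(X ≤ 1) = 0.472959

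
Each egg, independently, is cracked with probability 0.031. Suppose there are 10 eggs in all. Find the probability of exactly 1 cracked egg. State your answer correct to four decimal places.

X ~ Binomial(n=10, p=0.031).
P(X=1) = C(10,1) · p^1 · (1−p)^9
= 10 · 0.031 · 0.75321 = 0.233494

0.2335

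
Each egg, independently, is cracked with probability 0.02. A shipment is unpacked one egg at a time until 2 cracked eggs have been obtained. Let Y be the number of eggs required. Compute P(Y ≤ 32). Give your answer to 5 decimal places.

Finishing within 32 eggs ⇔ at least 2 successes in the first 32. With X ~ Binomial(32, 0.02), P(Y ≤ 32) = 1 − P(X ≤ 1).
  k=0: C(32,0)·0.02^0·0.98^32 = 0.5238831
  k=1: C(32,1)·0.02^1·0.98^31 = 0.3421278
1 − 0.8660109 = 0.1339891

0.13399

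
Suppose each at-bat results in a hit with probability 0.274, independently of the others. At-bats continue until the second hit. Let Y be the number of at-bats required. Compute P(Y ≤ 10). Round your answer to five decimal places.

0.80580

Finishing within 10 at-bats ⇔ at least 2 successes in the first 10. With X ~ Binomial(10, 0.274), P(Y ≤ 10) = 1 − P(X ≤ 1).
  k=0: C(10,0)·0.274^0·0.726^10 = 0.0406786
  k=1: C(10,1)·0.274^1·0.726^9 = 0.1535254
1 − 0.1942040 = 0.8057960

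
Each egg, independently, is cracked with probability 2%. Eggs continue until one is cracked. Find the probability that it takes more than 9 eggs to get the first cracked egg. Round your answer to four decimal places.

0.8337

Y = number of eggs to the first success; geometric, p = 0.02.
P(Y > 9) = P(first 9 all fail) = (1−p)^9 = 0.833748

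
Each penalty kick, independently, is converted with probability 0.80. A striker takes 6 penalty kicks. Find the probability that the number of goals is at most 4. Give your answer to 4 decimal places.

0.3446

X ~ Binomial(6, 0.80); P(X ≤ 4) = Σ C(6,k) p^k (1−p)^(6−k) over k:
  k=0: C(6,0)·0.80^0·0.20^6 = 0.000064
  k=1: C(6,1)·0.80^1·0.20^5 = 0.001536
  k=2: C(6,2)·0.80^2·0.20^4 = 0.015360
  k=3: C(6,3)·0.80^3·0.20^3 = 0.081920
  k=4: C(6,4)·0.80^4·0.20^2 = 0.245760
Total = 0.344640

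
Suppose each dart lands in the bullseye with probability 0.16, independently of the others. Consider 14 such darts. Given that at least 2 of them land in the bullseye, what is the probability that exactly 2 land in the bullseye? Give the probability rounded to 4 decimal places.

0.4223

X ~ Binomial(14, 0.16). Want P(X=2 | X≥2) = P(X=2) / P(X≥2).
P(X=2) = C(14,2)·0.16^2·0.84^12 = 0.287497
P(X≥2) = 1 − 0.087078 − 0.232209 = 0.680713
Ratio = 0.287497 / 0.680713 = 0.422346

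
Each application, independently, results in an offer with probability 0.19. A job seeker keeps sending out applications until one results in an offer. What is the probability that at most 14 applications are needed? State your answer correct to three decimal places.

Y = number of applications to the first success; geometric, p = 0.19.
P(Y ≤ 14) = 1 − (1−p)^14 = 1 − 0.05233 = 0.94767

0.948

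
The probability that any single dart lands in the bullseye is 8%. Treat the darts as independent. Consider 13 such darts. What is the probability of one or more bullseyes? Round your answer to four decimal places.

P(at least one) = 1 − P(none) = 1 − (1 − 0.08)^13
= 1 − 0.338253 = 0.661747

0.6617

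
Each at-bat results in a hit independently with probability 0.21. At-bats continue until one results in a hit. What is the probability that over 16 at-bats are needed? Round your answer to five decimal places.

Y = number of at-bats to the first success; geometric, p = 0.21.
P(Y > 16) = P(first 16 all fail) = (1−p)^16 = 0.0230162

0.02302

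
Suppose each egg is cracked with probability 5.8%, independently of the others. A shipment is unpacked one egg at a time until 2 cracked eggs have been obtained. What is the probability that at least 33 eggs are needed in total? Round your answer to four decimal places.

0.4390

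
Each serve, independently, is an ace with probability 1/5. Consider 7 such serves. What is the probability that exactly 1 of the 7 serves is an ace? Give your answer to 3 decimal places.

X ~ Binomial(n=7, p=0.20).
P(X=1) = C(7,1) · p^1 · (1−p)^6
= 7 · 0.2 · 0.26214 = 0.36700

0.367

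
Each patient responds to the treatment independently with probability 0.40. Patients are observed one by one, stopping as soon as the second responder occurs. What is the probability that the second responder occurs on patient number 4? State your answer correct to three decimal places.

0.173

Y = trial on which the second success occurs; negative binomial, r=2, p=0.40.
P(Y=4) = C(3,1) · p^2 · (1−p)^2
= 3 · 0.16 · 0.36 = 0.17280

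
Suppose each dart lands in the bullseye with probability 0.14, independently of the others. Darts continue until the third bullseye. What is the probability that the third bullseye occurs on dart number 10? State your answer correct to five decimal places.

0.03437

Y = trial on which the third success occurs; negative binomial, r=3, p=0.14.
P(Y=10) = C(9,2) · p^3 · (1−p)^7
= 36 · 0.002744 · 0.34793 = 0.0343697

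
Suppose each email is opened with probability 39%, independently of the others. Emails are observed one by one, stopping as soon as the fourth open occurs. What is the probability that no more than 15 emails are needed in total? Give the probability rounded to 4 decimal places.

Finishing within 15 emails ⇔ at least 4 successes in the first 15. With X ~ Binomial(15, 0.39), P(Y ≤ 15) = 1 − P(X ≤ 3).
  k=0: C(15,0)·0.39^0·0.61^15 = 0.000602
  k=1: C(15,1)·0.39^1·0.61^14 = 0.005778
  k=2: C(15,2)·0.39^2·0.61^13 = 0.025859
  k=3: C(15,3)·0.39^3·0.61^12 = 0.071641
1 − 0.103880 = 0.896120

0.8961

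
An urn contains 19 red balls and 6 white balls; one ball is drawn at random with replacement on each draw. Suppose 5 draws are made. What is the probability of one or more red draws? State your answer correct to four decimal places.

P(at least one) = 1 − P(none) = 1 − (1 − 0.76)^5
= 1 − 0.000796 = 0.999204

0.9992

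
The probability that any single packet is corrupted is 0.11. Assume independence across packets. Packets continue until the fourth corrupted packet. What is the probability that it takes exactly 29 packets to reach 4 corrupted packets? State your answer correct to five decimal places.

Y = trial on which the fourth success occurs; negative binomial, r=4, p=0.11.
P(Y=29) = C(28,3) · p^4 · (1−p)^25
= 3276 · 0.00014641 · 0.054294 = 0.0260414

0.02604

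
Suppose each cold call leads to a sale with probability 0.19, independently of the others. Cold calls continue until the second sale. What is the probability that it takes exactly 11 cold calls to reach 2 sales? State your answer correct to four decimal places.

0.0542

Y = trial on which the second success occurs; negative binomial, r=2, p=0.19.
P(Y=11) = C(10,1) · p^2 · (1−p)^9
= 10 · 0.0361 · 0.15009 = 0.054184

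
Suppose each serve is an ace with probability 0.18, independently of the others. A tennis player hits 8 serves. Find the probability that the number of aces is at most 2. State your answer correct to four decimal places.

0.8392

X ~ Binomial(8, 0.18); P(X ≤ 2) = Σ C(8,k) p^k (1−p)^(8−k) over k:
  k=0: C(8,0)·0.18^0·0.82^8 = 0.204414
  k=1: C(8,1)·0.18^1·0.82^7 = 0.358971
  k=2: C(8,2)·0.18^2·0.82^6 = 0.275795
Total = 0.839180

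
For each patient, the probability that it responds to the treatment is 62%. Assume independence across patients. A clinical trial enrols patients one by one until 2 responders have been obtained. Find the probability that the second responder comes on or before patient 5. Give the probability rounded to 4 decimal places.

0.9274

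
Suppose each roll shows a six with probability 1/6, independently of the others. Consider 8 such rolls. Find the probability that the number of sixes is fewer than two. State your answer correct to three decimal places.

X ~ Binomial(8, 0.166667); P(X ≤ 1) = Σ C(8,k) p^k (1−p)^(8−k) over k:
  k=0: C(8,0)·0.166667^0·0.833333^8 = 0.23257
  k=1: C(8,1)·0.166667^1·0.833333^7 = 0.37211
Total = 0.60468

0.605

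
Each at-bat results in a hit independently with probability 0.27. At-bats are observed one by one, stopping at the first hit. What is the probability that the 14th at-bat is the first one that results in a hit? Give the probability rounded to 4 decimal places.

Geometric (trials to first success), p = 0.27.
P(Y = 14) = (1−p)^13 · p = 0.016718 · 0.27 = 0.004514

0.0045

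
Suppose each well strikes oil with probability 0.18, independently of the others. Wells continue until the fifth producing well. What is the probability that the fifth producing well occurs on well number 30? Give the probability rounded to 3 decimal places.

0.031

Y = trial on which the fifth success occurs; negative binomial, r=5, p=0.18.
P(Y=30) = C(29,4) · p^5 · (1−p)^25
= 23751 · 0.00018896 · 0.007004 = 0.03143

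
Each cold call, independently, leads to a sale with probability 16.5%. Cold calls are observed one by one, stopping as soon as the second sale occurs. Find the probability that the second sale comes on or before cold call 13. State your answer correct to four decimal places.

Finishing within 13 cold calls ⇔ at least 2 successes in the first 13. With X ~ Binomial(13, 0.165), P(Y ≤ 13) = 1 − P(X ≤ 1).
  k=0: C(13,0)·0.165^0·0.835^13 = 0.095923
  k=1: C(13,1)·0.165^1·0.835^12 = 0.246414
1 − 0.342337 = 0.657663

0.6577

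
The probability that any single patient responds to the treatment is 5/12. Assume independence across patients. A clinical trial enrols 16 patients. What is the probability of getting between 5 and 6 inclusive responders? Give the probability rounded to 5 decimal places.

0.33716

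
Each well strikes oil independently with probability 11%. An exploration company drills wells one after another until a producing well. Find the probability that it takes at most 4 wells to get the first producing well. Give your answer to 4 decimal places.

0.3726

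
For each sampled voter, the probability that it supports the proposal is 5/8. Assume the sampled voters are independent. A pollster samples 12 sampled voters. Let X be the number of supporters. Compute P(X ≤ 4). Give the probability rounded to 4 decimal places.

0.0390

X ~ Binomial(12, 0.625); P(X ≤ 4) = Σ C(12,k) p^k (1−p)^(12−k) over k:
  k=0: C(12,0)·0.625^0·0.375^12 = 0.000008
  k=1: C(12,1)·0.625^1·0.375^11 = 0.000155
  k=2: C(12,2)·0.625^2·0.375^10 = 0.001418
  k=3: C(12,3)·0.625^3·0.375^9 = 0.007877
  k=4: C(12,4)·0.625^4·0.375^8 = 0.029538
Total = 0.038995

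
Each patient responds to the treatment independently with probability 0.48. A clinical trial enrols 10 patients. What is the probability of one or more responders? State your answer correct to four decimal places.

0.9986

P(at least one) = 1 − P(none) = 1 − (1 − 0.48)^10
= 1 − 0.001446 = 0.998554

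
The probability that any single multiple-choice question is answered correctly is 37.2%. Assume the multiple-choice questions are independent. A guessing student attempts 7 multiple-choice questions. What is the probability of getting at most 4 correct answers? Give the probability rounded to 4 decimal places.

X ~ Binomial(7, 0.372); P(X ≤ 4) = Σ C(7,k) p^k (1−p)^(7−k) over k:
  k=0: C(7,0)·0.372^0·0.628^7 = 0.038523
  k=1: C(7,1)·0.372^1·0.628^6 = 0.159735
  k=2: C(7,2)·0.372^2·0.628^5 = 0.283859
  k=3: C(7,3)·0.372^3·0.628^4 = 0.280243
  k=4: C(7,4)·0.372^4·0.628^3 = 0.166004
Total = 0.928364

0.9284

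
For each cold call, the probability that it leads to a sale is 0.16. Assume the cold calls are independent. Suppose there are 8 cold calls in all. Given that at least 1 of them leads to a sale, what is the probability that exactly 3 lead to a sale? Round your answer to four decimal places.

0.1275

X ~ Binomial(8, 0.16). Want P(X=3 | X≥1) = P(X=3) / P(X≥1).
P(X=3) = C(8,3)·0.16^3·0.84^5 = 0.095928
P(X≥1) = 1 − 0.247876 = 0.752124
Ratio = 0.095928 / 0.752124 = 0.127542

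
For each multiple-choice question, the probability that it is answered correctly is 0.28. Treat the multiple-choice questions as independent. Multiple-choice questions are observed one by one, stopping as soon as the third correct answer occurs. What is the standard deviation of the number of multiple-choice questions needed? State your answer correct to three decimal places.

5.249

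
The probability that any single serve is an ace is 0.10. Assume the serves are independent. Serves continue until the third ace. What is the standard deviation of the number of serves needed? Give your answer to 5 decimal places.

16.43168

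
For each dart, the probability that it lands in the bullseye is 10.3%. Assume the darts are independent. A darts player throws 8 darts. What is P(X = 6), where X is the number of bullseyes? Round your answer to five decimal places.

X ~ Binomial(n=8, p=0.103).
P(X=6) = C(8,6) · p^6 · (1−p)^2
= 28 · 1.1941e-06 · 0.80461 = 0.0000269

0.00003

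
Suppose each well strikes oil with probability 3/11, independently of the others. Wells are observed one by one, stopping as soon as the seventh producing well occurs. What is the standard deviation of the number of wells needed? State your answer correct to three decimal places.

8.273

Y = total wells until the seventh success; negative binomial with r=7, p=0.272727.
SD(Y) = √[r(1−p)/p²] = √(68.44444) = 8.27312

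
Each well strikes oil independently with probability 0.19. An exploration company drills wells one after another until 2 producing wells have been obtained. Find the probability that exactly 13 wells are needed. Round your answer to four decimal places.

0.0427

Y = trial on which the second success occurs; negative binomial, r=2, p=0.19.
P(Y=13) = C(12,1) · p^2 · (1−p)^11
= 12 · 0.0361 · 0.098477 = 0.042660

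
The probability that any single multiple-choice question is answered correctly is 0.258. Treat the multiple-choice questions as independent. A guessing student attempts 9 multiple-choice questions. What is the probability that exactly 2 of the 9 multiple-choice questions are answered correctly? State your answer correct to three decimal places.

0.297

X ~ Binomial(n=9, p=0.258).
P(X=2) = C(9,2) · p^2 · (1−p)^7
= 36 · 0.066564 · 0.12383 = 0.29674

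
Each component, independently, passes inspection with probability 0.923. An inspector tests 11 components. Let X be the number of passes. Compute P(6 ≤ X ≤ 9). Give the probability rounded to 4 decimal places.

X ~ Binomial(11, 0.923); P(6 ≤ X ≤ 9) = Σ C(11,k) p^k (1−p)^(11−k) over k:
  k=6: C(11,6)·0.923^6·0.077^5 = 0.000773
  k=7: C(11,7)·0.923^7·0.077^4 = 0.006620
  k=8: C(11,8)·0.923^8·0.077^3 = 0.039680
  k=9: C(11,9)·0.923^9·0.077^2 = 0.158548
Total = 0.205621

0.2056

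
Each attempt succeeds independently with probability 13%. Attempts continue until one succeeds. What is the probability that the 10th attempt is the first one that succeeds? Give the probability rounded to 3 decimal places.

0.037

Geometric (trials to first success), p = 0.13.
P(Y = 10) = (1−p)^9 · p = 0.28554 · 0.13 = 0.03712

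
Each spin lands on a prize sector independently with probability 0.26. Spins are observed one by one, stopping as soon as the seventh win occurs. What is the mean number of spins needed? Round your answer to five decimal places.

26.92308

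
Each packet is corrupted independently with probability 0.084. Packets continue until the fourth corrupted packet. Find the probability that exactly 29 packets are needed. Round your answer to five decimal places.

0.01819

Y = trial on which the fourth success occurs; negative binomial, r=4, p=0.084.
P(Y=29) = C(28,3) · p^4 · (1−p)^25
= 3276 · 4.9787e-05 · 0.11153 = 0.0181906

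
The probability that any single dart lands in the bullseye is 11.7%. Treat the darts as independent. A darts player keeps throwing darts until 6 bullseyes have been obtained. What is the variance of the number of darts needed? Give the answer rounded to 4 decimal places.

387.0261

Y = total darts until the sixth success; negative binomial with r=6, p=0.117.
Var(Y) = r(1−p)/p² = 6·0.883 / 0.117² = 387.026079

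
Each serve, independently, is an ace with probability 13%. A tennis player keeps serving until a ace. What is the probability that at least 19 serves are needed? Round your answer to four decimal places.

0.0815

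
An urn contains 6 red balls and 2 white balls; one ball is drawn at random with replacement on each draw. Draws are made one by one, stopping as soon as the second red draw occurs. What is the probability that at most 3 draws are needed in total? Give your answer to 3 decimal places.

0.844

Finishing within 3 draws ⇔ at least 2 successes in the first 3. With X ~ Binomial(3, 0.75), P(Y ≤ 3) = 1 − P(X ≤ 1).
  k=0: C(3,0)·0.75^0·0.25^3 = 0.01562
  k=1: C(3,1)·0.75^1·0.25^2 = 0.14062
1 − 0.15625 = 0.84375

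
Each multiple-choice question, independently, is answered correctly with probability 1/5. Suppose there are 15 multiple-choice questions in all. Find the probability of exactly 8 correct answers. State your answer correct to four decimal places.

0.0035

X ~ Binomial(n=15, p=0.20).
P(X=8) = C(15,8) · p^8 · (1−p)^7
= 6435 · 2.56e-06 · 0.20972 = 0.003455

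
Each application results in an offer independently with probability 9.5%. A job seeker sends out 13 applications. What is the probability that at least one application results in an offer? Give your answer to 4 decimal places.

P(at least one) = 1 − P(none) = 1 − (1 − 0.095)^13
= 1 − 0.273169 = 0.726831

0.7268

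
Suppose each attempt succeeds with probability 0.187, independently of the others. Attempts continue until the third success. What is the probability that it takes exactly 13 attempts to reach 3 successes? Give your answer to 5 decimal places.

0.05445

Y = trial on which the third success occurs; negative binomial, r=3, p=0.187.
P(Y=13) = C(12,2) · p^3 · (1−p)^10
= 66 · 0.0065392 · 0.12616 = 0.0544470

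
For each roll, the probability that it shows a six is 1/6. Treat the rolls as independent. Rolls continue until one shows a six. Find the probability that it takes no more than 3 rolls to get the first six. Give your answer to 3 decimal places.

0.421

Y = number of rolls to the first success; geometric, p = 0.166667.
P(Y ≤ 3) = 1 − (1−p)^3 = 1 − 0.57870 = 0.42130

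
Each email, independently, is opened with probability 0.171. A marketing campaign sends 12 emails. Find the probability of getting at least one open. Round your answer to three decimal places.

P(at least one) = 1 − P(none) = 1 − (1 − 0.171)^12
= 1 − 0.10535 = 0.89465

0.895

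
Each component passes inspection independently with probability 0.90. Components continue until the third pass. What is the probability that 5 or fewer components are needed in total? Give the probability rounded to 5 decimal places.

0.99144

Finishing within 5 components ⇔ at least 3 successes in the first 5. With X ~ Binomial(5, 0.90), P(Y ≤ 5) = 1 − P(X ≤ 2).
  k=0: C(5,0)·0.90^0·0.10^5 = 0.0000100
  k=1: C(5,1)·0.90^1·0.10^4 = 0.0004500
  k=2: C(5,2)·0.90^2·0.10^3 = 0.0081000
1 − 0.0085600 = 0.9914400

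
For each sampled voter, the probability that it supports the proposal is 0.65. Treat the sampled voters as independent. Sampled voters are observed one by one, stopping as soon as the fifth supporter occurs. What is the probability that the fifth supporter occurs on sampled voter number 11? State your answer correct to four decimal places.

0.0448

Y = trial on which the fifth success occurs; negative binomial, r=5, p=0.65.
P(Y=11) = C(10,4) · p^5 · (1−p)^6
= 210 · 0.11603 · 0.0018383 = 0.044791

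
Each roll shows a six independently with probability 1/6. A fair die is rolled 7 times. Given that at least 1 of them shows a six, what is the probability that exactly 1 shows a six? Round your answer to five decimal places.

0.54197

X ~ Binomial(7, 0.166667). Want P(X=1 | X≥1) = P(X=1) / P(X≥1).
P(X=1) = C(7,1)·0.166667^1·0.833333^6 = 0.3907143
P(X≥1) = 1 − 0.2790816 = 0.7209184
Ratio = 0.3907143 / 0.7209184 = 0.5419675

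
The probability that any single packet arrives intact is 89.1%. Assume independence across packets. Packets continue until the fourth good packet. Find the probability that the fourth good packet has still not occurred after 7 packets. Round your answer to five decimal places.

0.00376

Needing more than 7 packets ⇔ fewer than 4 successes in the first 7. With X ~ Binomial(7, 0.891), P(Y > 7) = P(X ≤ 3).
  k=0: C(7,0)·0.891^0·0.109^7 = 0.0000002
  k=1: C(7,1)·0.891^1·0.109^6 = 0.0000105
  k=2: C(7,2)·0.891^2·0.109^5 = 0.0002565
  k=3: C(7,3)·0.891^3·0.109^4 = 0.0034947
P(X ≤ 3) = 0.0037618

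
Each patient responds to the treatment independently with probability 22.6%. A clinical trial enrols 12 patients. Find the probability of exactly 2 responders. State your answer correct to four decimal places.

0.2601

X ~ Binomial(n=12, p=0.226).
P(X=2) = C(12,2) · p^2 · (1−p)^10
= 66 · 0.051076 · 0.077163 = 0.260118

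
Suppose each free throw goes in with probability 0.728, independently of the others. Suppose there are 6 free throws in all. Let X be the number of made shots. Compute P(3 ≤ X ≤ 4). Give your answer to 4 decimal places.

X ~ Binomial(6, 0.728); P(3 ≤ X ≤ 4) = Σ C(6,k) p^k (1−p)^(6−k) over k:
  k=3: C(6,3)·0.728^3·0.272^3 = 0.155285
  k=4: C(6,4)·0.728^4·0.272^2 = 0.311713
Total = 0.466998

0.4670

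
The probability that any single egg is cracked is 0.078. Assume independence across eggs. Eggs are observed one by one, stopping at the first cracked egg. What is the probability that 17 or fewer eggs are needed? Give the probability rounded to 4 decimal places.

0.7486

Y = number of eggs to the first success; geometric, p = 0.078.
P(Y ≤ 17) = 1 − (1−p)^17 = 1 − 0.251435 = 0.748565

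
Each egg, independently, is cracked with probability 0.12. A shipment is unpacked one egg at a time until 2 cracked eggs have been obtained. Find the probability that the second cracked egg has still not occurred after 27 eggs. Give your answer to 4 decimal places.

Needing more than 27 eggs ⇔ fewer than 2 successes in the first 27. With X ~ Binomial(27, 0.12), P(Y > 27) = P(X ≤ 1).
  k=0: C(27,0)·0.12^0·0.88^27 = 0.031698
  k=1: C(27,1)·0.12^1·0.88^26 = 0.116706
P(X ≤ 1) = 0.148404

0.1484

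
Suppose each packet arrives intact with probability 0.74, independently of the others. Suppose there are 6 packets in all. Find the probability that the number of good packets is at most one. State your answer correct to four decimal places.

0.0056

X ~ Binomial(6, 0.74); P(X ≤ 1) = Σ C(6,k) p^k (1−p)^(6−k) over k:
  k=0: C(6,0)·0.74^0·0.26^6 = 0.000309
  k=1: C(6,1)·0.74^1·0.26^5 = 0.005275
Total = 0.005584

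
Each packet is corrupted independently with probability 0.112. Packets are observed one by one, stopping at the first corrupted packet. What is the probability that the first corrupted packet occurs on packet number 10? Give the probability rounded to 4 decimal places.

0.0385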